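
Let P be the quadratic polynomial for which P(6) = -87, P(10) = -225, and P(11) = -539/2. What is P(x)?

Write P(x) = ax^2 + bx + c. Substituting each data point gives a linear system:
  36a + 6b + c = -87
  100a + 10b + c = -225
  121a + 11b + c = -539/2
Solving the system yields a = -2, b = -5/2, c = 0.
So P(x) = -2x² - (5/2)x.
Check: P(10) = -225. ✓

P(x) = -2x^2 - (5/2)x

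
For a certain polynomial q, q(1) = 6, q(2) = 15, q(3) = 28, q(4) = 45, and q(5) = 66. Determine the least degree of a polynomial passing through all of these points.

Forward differences of the values at n = 1, 2, 3, 4, 5:
  q  : 6  15  28  45  66
  Δ  : 9  13  17  21
  Δ^2: 4  4  4
  Δ^3: 0  0
  Δ^4: 0
The second differences are constant (4) and nonzero, while all higher differences vanish, so the minimal degree is 2.

2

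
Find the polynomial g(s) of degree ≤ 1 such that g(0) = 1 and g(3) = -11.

Write g(s) = as + b. Substituting each data point gives a linear system:
  b = 1
  3a + b = -11
Solving the system yields a = -4, b = 1.
So g(s) = -4s + 1.
Check: g(0) = 1. ✓

g(s) = -4s + 1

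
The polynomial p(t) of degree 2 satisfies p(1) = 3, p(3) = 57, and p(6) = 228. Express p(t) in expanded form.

p(t) = 6t^2 + 3t - 6

Write p(t) = at^2 + bt + c. Substituting each data point gives a linear system:
  a + b + c = 3
  9a + 3b + c = 57
  36a + 6b + c = 228
Solving the system yields a = 6, b = 3, c = -6.
So p(t) = 6t² + 3t - 6.
Check: p(1) = 3. ✓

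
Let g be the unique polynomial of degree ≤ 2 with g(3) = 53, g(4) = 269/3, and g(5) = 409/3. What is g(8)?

Forward differences of the values at n = 3, 4, 5:
  g  : 53  269/3  409/3
  Δ  : 110/3  140/3
  Δ^2: 10
The second differences are constant, confirming degree 2.
Interpolating (Newton forward form) and evaluating at n = 8 gives g(8) = 1009/3.

1009/3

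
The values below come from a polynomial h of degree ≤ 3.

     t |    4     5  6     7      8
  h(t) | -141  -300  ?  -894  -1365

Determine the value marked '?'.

-545

The 4 known points determine the degree-3 polynomial uniquely.
Write h(t) = at^3 + bt^2 + ct + d. Substituting each data point gives a linear system:
  64a + 16b + 4c + d = -141
  125a + 25b + 5c + d = -300
  343a + 49b + 7c + d = -894
  512a + 64b + 8c + d = -1365
Solving the system yields a = -3, b = 2, c = 6, d = -5.
So h(t) = -3t^3 + 2t^2 + 6t - 5.
Then h(6) = -545.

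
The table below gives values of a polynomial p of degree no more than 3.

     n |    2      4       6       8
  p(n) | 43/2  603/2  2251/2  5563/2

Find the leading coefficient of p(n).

6

Write p(n) = an^3 + bn^2 + cn + d. Substituting each data point gives a linear system:
  8a + 4b + 2c + d = 43/2
  64a + 16b + 4c + d = 603/2
  216a + 36b + 6c + d = 2251/2
  512a + 64b + 8c + d = 5563/2
Solving the system yields a = 6, b = -4, c = -4, d = -5/2.
So p(n) = 6n^3 - 4n^2 - 4n - 5/2.
The leading coefficient is 6.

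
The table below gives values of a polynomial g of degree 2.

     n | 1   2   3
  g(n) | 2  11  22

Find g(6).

Forward differences of the values at n = 1, 2, 3:
  g  : 2  11  22
  Δ  : 9  11
  Δ^2: 2
The second differences are constant, confirming degree 2.
Interpolating (Newton forward form) and evaluating at n = 6 gives g(6) = 67.

67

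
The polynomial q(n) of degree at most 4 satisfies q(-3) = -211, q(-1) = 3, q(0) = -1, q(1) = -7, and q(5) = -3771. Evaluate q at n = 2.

-111

Using the Lagrange interpolation formula with nodes -3, -1, 0, 1, 5:
  L_0(n) = (n + 1)n(n - 1)(n - 5) / 192
  L_1(n) = (n + 3)n(n - 1)(n - 5) / -24
  L_2(n) = (n + 3)(n + 1)(n - 1)(n - 5) / 15
  L_3(n) = (n + 3)(n + 1)n(n - 5) / -32
  L_4(n) = (n + 3)(n + 1)n(n - 1) / 960
Then q(n) = -211·L_0(n) + 3·L_1(n) - 1·L_2(n) - 7·L_3(n) - 3771·L_4(n).
Expanding and collecting terms gives q(n) = -5n^4 - 6n^3 + 4n^2 + n - 1.
Evaluating at n = 2: q(2) = -111.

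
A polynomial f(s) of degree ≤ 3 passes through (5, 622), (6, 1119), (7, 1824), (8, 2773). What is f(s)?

f(s) = 6s^3 - 4s^2 - 5s - 3

Write f(s) = as^3 + bs^2 + cs + d. Substituting each data point gives a linear system:
  125a + 25b + 5c + d = 622
  216a + 36b + 6c + d = 1119
  343a + 49b + 7c + d = 1824
  512a + 64b + 8c + d = 2773
Solving the system yields a = 6, b = -4, c = -5, d = -3.
So f(s) = 6s³ - 4s² - 5s - 3.
Check: f(7) = 1824. ✓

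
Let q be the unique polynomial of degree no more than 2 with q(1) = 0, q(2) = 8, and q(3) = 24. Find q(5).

Write q(n) = an^2 + bn + c. Substituting each data point gives a linear system:
  a + b + c = 0
  4a + 2b + c = 8
  9a + 3b + c = 24
Solving the system yields a = 4, b = -4, c = 0.
So q(n) = 4n² - 4n.
Then q(5) = 80.

80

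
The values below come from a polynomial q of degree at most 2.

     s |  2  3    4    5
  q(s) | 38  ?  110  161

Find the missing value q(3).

On equispaced nodes a degree-2 polynomial has vanishing third forward difference, so
  - q(2) + 3·q(3) - 3·q(4) + q(5) = 0.
Substituting the known values and solving for q(3):
  3·q(3) = 207
  q(3) = 69.

69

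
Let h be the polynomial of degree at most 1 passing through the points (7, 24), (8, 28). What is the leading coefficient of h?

4

Write h(s) = as + b. Substituting each data point gives a linear system:
  7a + b = 24
  8a + b = 28
Solving the system yields a = 4, b = -4.
So h(s) = 4s - 4.
The leading coefficient is 4.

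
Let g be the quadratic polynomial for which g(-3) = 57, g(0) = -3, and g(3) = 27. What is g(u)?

g(u) = 5u^2 - 5u - 3

Using the Lagrange interpolation formula with nodes -3, 0, 3:
  L_0(u) = u(u - 3) / 18
  L_1(u) = (u + 3)(u - 3) / -9
  L_2(u) = (u + 3)u / 18
Then g(u) = 57·L_0(u) - 3·L_1(u) + 27·L_2(u).
Expanding and collecting terms gives g(u) = 5u^2 - 5u - 3.
Check: g(0) = -3. ✓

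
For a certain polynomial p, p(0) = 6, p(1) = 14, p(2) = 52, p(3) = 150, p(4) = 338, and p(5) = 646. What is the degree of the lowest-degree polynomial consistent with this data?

Forward differences of the values at u = 0, 1, 2, 3, 4, 5:
  p  : 6  14  52  150  338  646
  Δ  : 8  38  98  188  308
  Δ^2: 30  60  90  120
  Δ^3: 30  30  30
  Δ^4: 0  0
  Δ^5: 0
The third differences are constant (30) and nonzero, while all higher differences vanish, so the minimal degree is 3.

3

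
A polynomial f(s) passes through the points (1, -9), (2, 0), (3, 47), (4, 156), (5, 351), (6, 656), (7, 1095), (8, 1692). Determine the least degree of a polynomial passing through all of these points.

3

Forward differences of the values at s = 1, 2, 3, 4, 5, 6, 7, 8:
  f  : -9  0  47  156  351  656  1095  1692
  Δ  : 9  47  109  195  305  439  597
  Δ^2: 38  62  86  110  134  158
  Δ^3: 24  24  24  24  24
  Δ^4: 0  0  0  0
  Δ^5: 0  0  0
  Δ^6: 0  0
  Δ^7: 0
The third differences are constant (24) and nonzero, while all higher differences vanish, so the minimal degree is 3.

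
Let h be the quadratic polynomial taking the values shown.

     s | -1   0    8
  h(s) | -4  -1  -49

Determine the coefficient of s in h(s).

Write h(s) = as^2 + bs + c. Substituting each data point gives a linear system:
  a - b + c = -4
  c = -1
  64a + 8b + c = -49
Solving the system yields a = -1, b = 2, c = -1.
So h(s) = -s^2 + 2s - 1.
The coefficient of s is 2.

2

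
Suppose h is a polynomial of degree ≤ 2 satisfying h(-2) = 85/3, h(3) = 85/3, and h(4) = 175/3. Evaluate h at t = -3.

175/3

Using the Lagrange interpolation formula with nodes -2, 3, 4:
  L_0(t) = (t - 3)(t - 4) / 30
  L_1(t) = (t + 2)(t - 4) / -5
  L_2(t) = (t + 2)(t - 3) / 6
Then h(t) = 85/3·L_0(t) + 85/3·L_1(t) + 175/3·L_2(t).
Expanding and collecting terms gives h(t) = 5t^2 - 5t - 5/3.
Evaluating at t = -3: h(-3) = 175/3.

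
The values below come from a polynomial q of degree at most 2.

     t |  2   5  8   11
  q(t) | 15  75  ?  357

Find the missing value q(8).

The 3 known points determine the degree-2 polynomial uniquely.
Write q(t) = at^2 + bt + c. Substituting each data point gives a linear system:
  4a + 2b + c = 15
  25a + 5b + c = 75
  121a + 11b + c = 357
Solving the system yields a = 3, b = -1, c = 5.
So q(t) = 3t² - t + 5.
Then q(8) = 189.

189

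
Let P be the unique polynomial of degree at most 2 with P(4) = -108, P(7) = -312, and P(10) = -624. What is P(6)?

-232

Forward differences of the values at t = 4, 7, 10:
  P  : -108  -312  -624
  Δ  : -204  -312
  Δ^2: -108
The second differences are constant, confirming degree 2.
Interpolating (Newton forward form) and evaluating at t = 6 gives P(6) = -232.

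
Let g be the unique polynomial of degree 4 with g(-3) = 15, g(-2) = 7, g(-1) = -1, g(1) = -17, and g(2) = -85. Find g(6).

Write g(t) = at^4 + bt^3 + ct^2 + dt + e. Substituting each data point gives a linear system:
  81a - 27b + 9c - 3d + e = 15
  16a - 8b + 4c - 2d + e = 7
  a - b + c - d + e = -1
  a + b + c + d + e = -17
  16a + 8b + 4c + 2d + e = -85
Solving the system yields a = -1, b = -5, c = -5, d = -3, e = -3.
So g(t) = -t^4 - 5t^3 - 5t^2 - 3t - 3.
Then g(6) = -2577.

-2577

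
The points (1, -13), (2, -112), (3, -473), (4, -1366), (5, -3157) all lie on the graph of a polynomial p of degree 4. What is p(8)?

-19018

Using the Lagrange interpolation formula with nodes 1, 2, 3, 4, 5:
  L_0(x) = (x - 2)(x - 3)(x - 4)(x - 5) / 24
  L_1(x) = (x - 1)(x - 3)(x - 4)(x - 5) / -6
  L_2(x) = (x - 1)(x - 2)(x - 4)(x - 5) / 4
  L_3(x) = (x - 1)(x - 2)(x - 3)(x - 5) / -6
  L_4(x) = (x - 1)(x - 2)(x - 3)(x - 4) / 24
Then p(x) = -13·L_0(x) - 112·L_1(x) - 473·L_2(x) - 1366·L_3(x) - 3157·L_4(x).
Expanding and collecting terms gives p(x) = -4x^4 - 5x^3 - x^2 - x - 2.
Evaluating at x = 8: p(8) = -19018.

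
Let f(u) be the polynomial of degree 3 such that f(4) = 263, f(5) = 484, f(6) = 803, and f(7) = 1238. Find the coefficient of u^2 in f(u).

Write f(u) = au^3 + bu^2 + cu + d. Substituting each data point gives a linear system:
  64a + 16b + 4c + d = 263
  125a + 25b + 5c + d = 484
  216a + 36b + 6c + d = 803
  343a + 49b + 7c + d = 1238
Solving the system yields a = 3, b = 4, c = 2, d = -1.
So f(u) = 3u³ + 4u² + 2u - 1.
The coefficient of u^2 is 4.

4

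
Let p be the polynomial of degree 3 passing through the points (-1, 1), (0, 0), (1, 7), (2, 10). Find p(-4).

Forward differences of the values at t = -1, 0, 1, 2:
  p  : 1  0  7  10
  Δ  : -1  7  3
  Δ^2: 8  -4
  Δ^3: -12
The third differences are constant, confirming degree 3.
Interpolating (Newton forward form) and evaluating at t = -4 gives p(-4) = 172.

172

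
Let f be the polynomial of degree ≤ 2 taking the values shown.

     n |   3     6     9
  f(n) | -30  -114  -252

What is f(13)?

Write f(n) = an^2 + bn + c. Substituting each data point gives a linear system:
  9a + 3b + c = -30
  36a + 6b + c = -114
  81a + 9b + c = -252
Solving the system yields a = -3, b = -1, c = 0.
So f(n) = -3n² - n.
Then f(13) = -520.

-520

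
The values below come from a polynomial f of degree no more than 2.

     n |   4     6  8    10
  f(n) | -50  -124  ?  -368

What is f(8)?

-230

The 3 known points determine the degree-2 polynomial uniquely.
Write f(n) = an^2 + bn + c. Substituting each data point gives a linear system:
  16a + 4b + c = -50
  36a + 6b + c = -124
  100a + 10b + c = -368
Solving the system yields a = -4, b = 3, c = 2.
So f(n) = -4n^2 + 3n + 2.
Then f(8) = -230.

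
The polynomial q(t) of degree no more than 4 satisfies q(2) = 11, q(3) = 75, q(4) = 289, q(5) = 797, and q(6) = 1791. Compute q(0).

Write q(t) = at^4 + bt^3 + ct^2 + dt + e. Substituting each data point gives a linear system:
  16a + 8b + 4c + 2d + e = 11
  81a + 27b + 9c + 3d + e = 75
  256a + 64b + 16c + 4d + e = 289
  625a + 125b + 25c + 5d + e = 797
  1296a + 216b + 36c + 6d + e = 1791
Solving the system yields a = 2, b = -4, c = 1, d = 5, e = -3.
So q(t) = 2t^4 - 4t^3 + t^2 + 5t - 3.
Then q(0) = -3.

-3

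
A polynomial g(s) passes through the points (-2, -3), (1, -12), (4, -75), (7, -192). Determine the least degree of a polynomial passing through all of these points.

Forward differences of the values at s = -2, 1, 4, 7:
  g  : -3  -12  -75  -192
  Δ  : -9  -63  -117
  Δ^2: -54  -54
  Δ^3: 0
The second differences are constant (-54) and nonzero, while all higher differences vanish, so the minimal degree is 2.

2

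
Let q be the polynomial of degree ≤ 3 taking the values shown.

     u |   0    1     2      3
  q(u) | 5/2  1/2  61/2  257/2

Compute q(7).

Using the Lagrange interpolation formula with nodes 0, 1, 2, 3:
  L_0(u) = (u - 1)(u - 2)(u - 3) / -6
  L_1(u) = u(u - 2)(u - 3) / 2
  L_2(u) = u(u - 1)(u - 3) / -2
  L_3(u) = u(u - 1)(u - 2) / 6
Then q(u) = 5/2·L_0(u) + 1/2·L_1(u) + 61/2·L_2(u) + 257/2·L_3(u).
Expanding and collecting terms gives q(u) = 6u³ - 2u² - 6u + 5/2.
Evaluating at u = 7: q(7) = 3841/2.

3841/2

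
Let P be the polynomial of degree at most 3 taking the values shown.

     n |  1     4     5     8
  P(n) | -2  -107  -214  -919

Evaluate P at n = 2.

-13

Using the Lagrange interpolation formula with nodes 1, 4, 5, 8:
  L_0(n) = (n - 4)(n - 5)(n - 8) / -84
  L_1(n) = (n - 1)(n - 5)(n - 8) / 12
  L_2(n) = (n - 1)(n - 4)(n - 8) / -12
  L_3(n) = (n - 1)(n - 4)(n - 5) / 84
Then P(n) = -2·L_0(n) - 107·L_1(n) - 214·L_2(n) - 919·L_3(n).
Expanding and collecting terms gives P(n) = -2n^3 + 2n^2 - 3n + 1.
Evaluating at n = 2: P(2) = -13.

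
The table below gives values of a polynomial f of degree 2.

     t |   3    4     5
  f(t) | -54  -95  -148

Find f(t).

f(t) = -6t^2 + t - 3

Using the Lagrange interpolation formula with nodes 3, 4, 5:
  L_0(t) = (t - 4)(t - 5) / 2
  L_1(t) = (t - 3)(t - 5) / -1
  L_2(t) = (t - 3)(t - 4) / 2
Then f(t) = -54·L_0(t) - 95·L_1(t) - 148·L_2(t).
Expanding and collecting terms gives f(t) = -6t² + t - 3.
Check: f(3) = -54. ✓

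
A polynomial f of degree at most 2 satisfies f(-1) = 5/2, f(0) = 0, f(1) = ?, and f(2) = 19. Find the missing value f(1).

The 3 known points determine the degree-2 polynomial uniquely.
Write f(t) = at^2 + bt + c. Substituting each data point gives a linear system:
  a - b + c = 5/2
  c = 0
  4a + 2b + c = 19
Solving the system yields a = 4, b = 3/2, c = 0.
So f(t) = 4t² + (3/2)t.
Then f(1) = 11/2.

11/2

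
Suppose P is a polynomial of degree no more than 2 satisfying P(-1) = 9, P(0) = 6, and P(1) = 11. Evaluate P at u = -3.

Using the Lagrange interpolation formula with nodes -1, 0, 1:
  L_0(u) = u(u - 1) / 2
  L_1(u) = (u + 1)(u - 1) / -1
  L_2(u) = (u + 1)u / 2
Then P(u) = 9·L_0(u) + 6·L_1(u) + 11·L_2(u).
Expanding and collecting terms gives P(u) = 4u^2 + u + 6.
Evaluating at u = -3: P(-3) = 39.

39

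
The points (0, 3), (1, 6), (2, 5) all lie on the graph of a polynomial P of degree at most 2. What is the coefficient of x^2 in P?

Write P(x) = ax^2 + bx + c. Substituting each data point gives a linear system:
  c = 3
  a + b + c = 6
  4a + 2b + c = 5
Solving the system yields a = -2, b = 5, c = 3.
So P(x) = -2x² + 5x + 3.
The leading coefficient is -2.

-2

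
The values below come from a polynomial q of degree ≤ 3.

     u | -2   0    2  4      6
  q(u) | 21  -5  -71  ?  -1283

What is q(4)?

The 4 known points determine the degree-3 polynomial uniquely.
Write q(u) = au^3 + bu^2 + cu + d. Substituting each data point gives a linear system:
  -8a + 4b - 2c + d = 21
  d = -5
  8a + 4b + 2c + d = -71
  216a + 36b + 6c + d = -1283
Solving the system yields a = -5, b = -5, c = -3, d = -5.
So q(u) = -5u^3 - 5u^2 - 3u - 5.
Then q(4) = -417.

-417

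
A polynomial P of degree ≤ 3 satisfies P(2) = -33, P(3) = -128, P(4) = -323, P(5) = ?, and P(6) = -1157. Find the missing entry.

The 4 known points determine the degree-3 polynomial uniquely.
Write P(t) = at^3 + bt^2 + ct + d. Substituting each data point gives a linear system:
  8a + 4b + 2c + d = -33
  27a + 9b + 3c + d = -128
  64a + 16b + 4c + d = -323
  216a + 36b + 6c + d = -1157
Solving the system yields a = -6, b = 4, c = -1, d = 1.
So P(t) = -6t^3 + 4t^2 - t + 1.
Then P(5) = -654.

-654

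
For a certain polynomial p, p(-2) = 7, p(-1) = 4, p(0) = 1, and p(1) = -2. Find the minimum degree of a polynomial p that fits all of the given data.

Forward differences of the values at n = -2, -1, 0, 1:
  p  : 7  4  1  -2
  Δ  : -3  -3  -3
  Δ^2: 0  0
  Δ^3: 0
The first differences are constant (-3) and nonzero, while all higher differences vanish, so the minimal degree is 1.

1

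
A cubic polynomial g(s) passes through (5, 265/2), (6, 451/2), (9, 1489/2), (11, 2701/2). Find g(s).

g(s) = s^3 + 2s - 5/2

Write g(s) = as^3 + bs^2 + cs + d. Substituting each data point gives a linear system:
  125a + 25b + 5c + d = 265/2
  216a + 36b + 6c + d = 451/2
  729a + 81b + 9c + d = 1489/2
  1331a + 121b + 11c + d = 2701/2
Solving the system yields a = 1, b = 0, c = 2, d = -5/2.
So g(s) = s^3 + 2s - 5/2.
Check: g(6) = 451/2. ✓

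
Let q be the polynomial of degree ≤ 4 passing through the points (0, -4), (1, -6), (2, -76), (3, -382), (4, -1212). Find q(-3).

Using the Lagrange interpolation formula with nodes 0, 1, 2, 3, 4:
  L_0(u) = (u - 1)(u - 2)(u - 3)(u - 4) / 24
  L_1(u) = u(u - 2)(u - 3)(u - 4) / -6
  L_2(u) = u(u - 1)(u - 3)(u - 4) / 4
  L_3(u) = u(u - 1)(u - 2)(u - 4) / -6
  L_4(u) = u(u - 1)(u - 2)(u - 3) / 24
Then q(u) = -4·L_0(u) - 6·L_1(u) - 76·L_2(u) - 382·L_3(u) - 1212·L_4(u).
Expanding and collecting terms gives q(u) = -5u⁴ + 2u³ - 5u² + 6u - 4.
Evaluating at u = -3: q(-3) = -526.

-526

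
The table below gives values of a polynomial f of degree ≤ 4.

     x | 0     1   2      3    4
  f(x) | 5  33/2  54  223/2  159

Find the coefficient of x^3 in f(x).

Write f(x) = ax^4 + bx^3 + cx^2 + dx + e. Substituting each data point gives a linear system:
  e = 5
  a + b + c + d + e = 33/2
  16a + 8b + 4c + 2d + e = 54
  81a + 27b + 9c + 3d + e = 223/2
  256a + 64b + 16c + 4d + e = 159
Solving the system yields a = -1, b = 5, c = 5, d = 5/2, e = 5.
So f(x) = -x⁴ + 5x³ + 5x² + (5/2)x + 5.
The coefficient of x^3 is 5.

5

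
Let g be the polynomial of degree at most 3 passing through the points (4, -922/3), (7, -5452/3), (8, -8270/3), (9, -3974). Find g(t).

g(t) = -6t^3 + 5t^2 - (1/3)t - 2

Write g(t) = at^3 + bt^2 + ct + d. Substituting each data point gives a linear system:
  64a + 16b + 4c + d = -922/3
  343a + 49b + 7c + d = -5452/3
  512a + 64b + 8c + d = -8270/3
  729a + 81b + 9c + d = -3974
Solving the system yields a = -6, b = 5, c = -1/3, d = -2.
So g(t) = -6t³ + 5t² - (1/3)t - 2.
Check: g(7) = -5452/3. ✓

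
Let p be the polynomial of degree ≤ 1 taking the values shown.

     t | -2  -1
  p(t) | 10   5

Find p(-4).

Using the Lagrange interpolation formula with nodes -2, -1:
  L_0(t) = (t + 1) / -1
  L_1(t) = (t + 2) / 1
Then p(t) = 10·L_0(t) + 5·L_1(t).
Expanding and collecting terms gives p(t) = -5t.
Evaluating at t = -4: p(-4) = 20.

20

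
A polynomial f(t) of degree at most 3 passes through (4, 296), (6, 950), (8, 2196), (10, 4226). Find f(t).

f(t) = 4t^3 + 2t^2 + 3t - 4

Using the Lagrange interpolation formula with nodes 4, 6, 8, 10:
  L_0(t) = (t - 6)(t - 8)(t - 10) / -48
  L_1(t) = (t - 4)(t - 8)(t - 10) / 16
  L_2(t) = (t - 4)(t - 6)(t - 10) / -16
  L_3(t) = (t - 4)(t - 6)(t - 8) / 48
Then f(t) = 296·L_0(t) + 950·L_1(t) + 2196·L_2(t) + 4226·L_3(t).
Expanding and collecting terms gives f(t) = 4t^3 + 2t^2 + 3t - 4.
Check: f(4) = 296. ✓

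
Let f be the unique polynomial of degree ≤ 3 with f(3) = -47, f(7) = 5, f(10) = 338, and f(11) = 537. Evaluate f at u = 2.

-30

Write f(u) = au^3 + bu^2 + cu + d. Substituting each data point gives a linear system:
  27a + 9b + 3c + d = -47
  343a + 49b + 7c + d = 5
  1000a + 100b + 10c + d = 338
  1331a + 121b + 11c + d = 537
Solving the system yields a = 1, b = -6, c = -6, d = -2.
So f(u) = u^3 - 6u^2 - 6u - 2.
Then f(2) = -30.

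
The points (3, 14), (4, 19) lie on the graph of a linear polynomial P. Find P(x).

P(x) = 5x - 1

Using the Lagrange interpolation formula with nodes 3, 4:
  L_0(x) = (x - 4) / -1
  L_1(x) = (x - 3) / 1
Then P(x) = 14·L_0(x) + 19·L_1(x).
Expanding and collecting terms gives P(x) = 5x - 1.
Check: P(4) = 19. ✓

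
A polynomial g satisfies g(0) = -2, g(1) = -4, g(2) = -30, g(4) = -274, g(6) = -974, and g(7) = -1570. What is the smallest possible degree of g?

3

Divided differences on the nodes 0, 1, 2, 4, 6, 7:
  order 0: -2  -4  -30  -274  -974  -1570
  order 1: -2  -26  -122  -350  -596
  order 2: -12  -32  -57  -82
  order 3: -5  -5  -5
  order 4: 0  0
  order 5: 0
The order-3 divided differences are all -5 (nonzero) and every higher order vanishes, so the data lies on a polynomial of degree exactly 3.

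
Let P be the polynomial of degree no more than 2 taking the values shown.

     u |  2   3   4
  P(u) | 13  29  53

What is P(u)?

P(u) = 4u^2 - 4u + 5

Using the Lagrange interpolation formula with nodes 2, 3, 4:
  L_0(u) = (u - 3)(u - 4) / 2
  L_1(u) = (u - 2)(u - 4) / -1
  L_2(u) = (u - 2)(u - 3) / 2
Then P(u) = 13·L_0(u) + 29·L_1(u) + 53·L_2(u).
Expanding and collecting terms gives P(u) = 4u^2 - 4u + 5.
Check: P(4) = 53. ✓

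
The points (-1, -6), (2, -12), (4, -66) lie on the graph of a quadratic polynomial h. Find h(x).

h(x) = -5x^2 + 3x + 2

Using the Lagrange interpolation formula with nodes -1, 2, 4:
  L_0(x) = (x - 2)(x - 4) / 15
  L_1(x) = (x + 1)(x - 4) / -6
  L_2(x) = (x + 1)(x - 2) / 10
Then h(x) = -6·L_0(x) - 12·L_1(x) - 66·L_2(x).
Expanding and collecting terms gives h(x) = -5x^2 + 3x + 2.
Check: h(2) = -12. ✓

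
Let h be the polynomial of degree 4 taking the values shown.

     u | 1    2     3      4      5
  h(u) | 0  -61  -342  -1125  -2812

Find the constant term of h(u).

3

Write h(u) = au^4 + bu^3 + cu^2 + du + e. Substituting each data point gives a linear system:
  a + b + c + d + e = 0
  16a + 8b + 4c + 2d + e = -61
  81a + 27b + 9c + 3d + e = -342
  256a + 64b + 16c + 4d + e = -1125
  625a + 125b + 25c + 5d + e = -2812
Solving the system yields a = -5, b = 3, c = -3, d = 2, e = 3.
So h(u) = -5u⁴ + 3u³ - 3u² + 2u + 3.
The constant term is 3.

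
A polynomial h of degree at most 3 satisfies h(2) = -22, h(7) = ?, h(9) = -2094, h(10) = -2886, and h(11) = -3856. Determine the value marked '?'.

-972

The 4 known points determine the degree-3 polynomial uniquely.
Write h(u) = au^3 + bu^2 + cu + d. Substituting each data point gives a linear system:
  8a + 4b + 2c + d = -22
  729a + 81b + 9c + d = -2094
  1000a + 100b + 10c + d = -2886
  1331a + 121b + 11c + d = -3856
Solving the system yields a = -3, b = 1, c = 2, d = -6.
So h(u) = -3u^3 + u^2 + 2u - 6.
Then h(7) = -972.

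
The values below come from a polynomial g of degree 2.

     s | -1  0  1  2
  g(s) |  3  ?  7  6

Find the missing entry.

On equispaced nodes a degree-2 polynomial has vanishing third forward difference, so
  - g(-1) + 3·g(0) - 3·g(1) + g(2) = 0.
Substituting the known values and solving for g(0):
  3·g(0) = 18
  g(0) = 6.

6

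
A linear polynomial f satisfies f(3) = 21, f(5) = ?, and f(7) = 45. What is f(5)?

On equispaced nodes a degree-1 polynomial has vanishing second forward difference, so
  f(3) - 2·f(5) + f(7) = 0.
Substituting the known values and solving for f(5):
  -2·f(5) = -66
  f(5) = 33.

33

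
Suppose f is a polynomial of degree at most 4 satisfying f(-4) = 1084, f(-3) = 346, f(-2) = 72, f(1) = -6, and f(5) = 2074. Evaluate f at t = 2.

Using the Lagrange interpolation formula with nodes -4, -3, -2, 1, 5:
  L_0(t) = (t + 3)(t + 2)(t - 1)(t - 5) / 90
  L_1(t) = (t + 4)(t + 2)(t - 1)(t - 5) / -32
  L_2(t) = (t + 4)(t + 3)(t - 1)(t - 5) / 42
  L_3(t) = (t + 4)(t + 3)(t + 2)(t - 5) / -240
  L_4(t) = (t + 4)(t + 3)(t + 2)(t - 1) / 2016
Then f(t) = 1084·L_0(t) + 346·L_1(t) + 72·L_2(t) - 6·L_3(t) + 2074·L_4(t).
Expanding and collecting terms gives f(t) = 4t^4 - 2t^3 - 6t^2 - 6t + 4.
Evaluating at t = 2: f(2) = 16.

16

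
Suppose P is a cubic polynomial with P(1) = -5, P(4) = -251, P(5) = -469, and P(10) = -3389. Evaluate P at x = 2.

Write P(x) = ax^3 + bx^2 + cx + d. Substituting each data point gives a linear system:
  a + b + c + d = -5
  64a + 16b + 4c + d = -251
  125a + 25b + 5c + d = -469
  1000a + 100b + 10c + d = -3389
Solving the system yields a = -3, b = -4, c = 1, d = 1.
So P(x) = -3x³ - 4x² + x + 1.
Then P(2) = -37.

-37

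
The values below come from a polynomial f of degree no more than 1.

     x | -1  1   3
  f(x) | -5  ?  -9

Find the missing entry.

-7

The 2 known points determine the degree-1 polynomial uniquely.
Write f(x) = ax + b. Substituting each data point gives a linear system:
  -a + b = -5
  3a + b = -9
Solving the system yields a = -1, b = -6.
So f(x) = -x - 6.
Then f(1) = -7.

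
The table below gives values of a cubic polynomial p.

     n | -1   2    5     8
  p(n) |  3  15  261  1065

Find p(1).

1

Forward differences of the values at n = -1, 2, 5, 8:
  p  : 3  15  261  1065
  Δ  : 12  246  804
  Δ^2: 234  558
  Δ^3: 324
The third differences are constant, confirming degree 3.
Interpolating (Newton forward form) and evaluating at n = 1 gives p(1) = 1.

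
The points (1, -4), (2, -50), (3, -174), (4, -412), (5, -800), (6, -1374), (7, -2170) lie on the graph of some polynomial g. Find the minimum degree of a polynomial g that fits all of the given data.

3

Forward differences of the values at t = 1, 2, 3, 4, 5, 6, 7:
  g  : -4  -50  -174  -412  -800  -1374  -2170
  Δ  : -46  -124  -238  -388  -574  -796
  Δ^2: -78  -114  -150  -186  -222
  Δ^3: -36  -36  -36  -36
  Δ^4: 0  0  0
  Δ^5: 0  0
  Δ^6: 0
The third differences are constant (-36) and nonzero, while all higher differences vanish, so the minimal degree is 3.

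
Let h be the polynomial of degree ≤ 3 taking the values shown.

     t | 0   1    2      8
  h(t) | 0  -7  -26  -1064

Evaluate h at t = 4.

-148

Write h(t) = at^3 + bt^2 + ct + d. Substituting each data point gives a linear system:
  d = 0
  a + b + c + d = -7
  8a + 4b + 2c + d = -26
  512a + 64b + 8c + d = -1064
Solving the system yields a = -2, b = 0, c = -5, d = 0.
So h(t) = -2t³ - 5t.
Then h(4) = -148.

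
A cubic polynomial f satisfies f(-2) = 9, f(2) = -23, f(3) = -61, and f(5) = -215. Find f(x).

Using the Lagrange interpolation formula with nodes -2, 2, 3, 5:
  L_0(x) = (x - 2)(x - 3)(x - 5) / -140
  L_1(x) = (x + 2)(x - 3)(x - 5) / 12
  L_2(x) = (x + 2)(x - 2)(x - 5) / -10
  L_3(x) = (x + 2)(x - 2)(x - 3) / 42
Then f(x) = 9·L_0(x) - 23·L_1(x) - 61·L_2(x) - 215·L_3(x).
Expanding and collecting terms gives f(x) = -x³ - 3x² - 4x + 5.
Check: f(5) = -215. ✓

f(x) = -x^3 - 3x^2 - 4x + 5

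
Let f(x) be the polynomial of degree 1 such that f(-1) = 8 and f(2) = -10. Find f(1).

-4

Write f(x) = ax + b. Substituting each data point gives a linear system:
  -a + b = 8
  2a + b = -10
Solving the system yields a = -6, b = 2.
So f(x) = -6x + 2.
Then f(1) = -4.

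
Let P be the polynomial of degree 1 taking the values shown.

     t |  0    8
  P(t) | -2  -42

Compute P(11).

-57

Using the Lagrange interpolation formula with nodes 0, 8:
  L_0(t) = (t - 8) / -8
  L_1(t) = t / 8
Then P(t) = -2·L_0(t) - 42·L_1(t).
Expanding and collecting terms gives P(t) = -5t - 2.
Evaluating at t = 11: P(11) = -57.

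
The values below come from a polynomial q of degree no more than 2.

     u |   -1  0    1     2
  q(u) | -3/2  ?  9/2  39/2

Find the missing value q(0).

On equispaced nodes a degree-2 polynomial has vanishing third forward difference, so
  - q(-1) + 3·q(0) - 3·q(1) + q(2) = 0.
Substituting the known values and solving for q(0):
  3·q(0) = -15/2
  q(0) = -5/2.

-5/2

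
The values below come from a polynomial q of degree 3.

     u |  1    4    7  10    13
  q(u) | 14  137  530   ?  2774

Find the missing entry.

1355

On equispaced nodes a degree-3 polynomial has vanishing fourth forward difference, so
  q(1) - 4·q(4) + 6·q(7) - 4·q(10) + q(13) = 0.
Substituting the known values and solving for q(10):
  -4·q(10) = -5420
  q(10) = 1355.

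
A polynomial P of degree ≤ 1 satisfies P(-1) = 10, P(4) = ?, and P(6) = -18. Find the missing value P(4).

The 2 known points determine the degree-1 polynomial uniquely.
Write P(n) = an + b. Substituting each data point gives a linear system:
  -a + b = 10
  6a + b = -18
Solving the system yields a = -4, b = 6.
So P(n) = -4n + 6.
Then P(4) = -10.

-10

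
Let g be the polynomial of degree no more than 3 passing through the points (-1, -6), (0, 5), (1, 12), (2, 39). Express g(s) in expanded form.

Using the Lagrange interpolation formula with nodes -1, 0, 1, 2:
  L_0(s) = s(s - 1)(s - 2) / -6
  L_1(s) = (s + 1)(s - 1)(s - 2) / 2
  L_2(s) = (s + 1)s(s - 2) / -2
  L_3(s) = (s + 1)s(s - 1) / 6
Then g(s) = -6·L_0(s) + 5·L_1(s) + 12·L_2(s) + 39·L_3(s).
Expanding and collecting terms gives g(s) = 4s^3 - 2s^2 + 5s + 5.
Check: g(1) = 12. ✓

g(s) = 4s^3 - 2s^2 + 5s + 5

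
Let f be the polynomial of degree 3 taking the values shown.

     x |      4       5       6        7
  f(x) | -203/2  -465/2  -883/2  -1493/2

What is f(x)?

f(x) = -3x^3 + 6x^2 - 2x + 5/2

Using the Lagrange interpolation formula with nodes 4, 5, 6, 7:
  L_0(x) = (x - 5)(x - 6)(x - 7) / -6
  L_1(x) = (x - 4)(x - 6)(x - 7) / 2
  L_2(x) = (x - 4)(x - 5)(x - 7) / -2
  L_3(x) = (x - 4)(x - 5)(x - 6) / 6
Then f(x) = -203/2·L_0(x) - 465/2·L_1(x) - 883/2·L_2(x) - 1493/2·L_3(x).
Expanding and collecting terms gives f(x) = -3x³ + 6x² - 2x + 5/2.
Check: f(4) = -203/2. ✓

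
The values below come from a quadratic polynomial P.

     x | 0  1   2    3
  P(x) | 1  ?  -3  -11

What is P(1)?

1

On equispaced nodes a degree-2 polynomial has vanishing third forward difference, so
  - P(0) + 3·P(1) - 3·P(2) + P(3) = 0.
Substituting the known values and solving for P(1):
  3·P(1) = 3
  P(1) = 1.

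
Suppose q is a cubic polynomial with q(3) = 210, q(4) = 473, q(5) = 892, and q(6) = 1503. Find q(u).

Using the Lagrange interpolation formula with nodes 3, 4, 5, 6:
  L_0(u) = (u - 4)(u - 5)(u - 6) / -6
  L_1(u) = (u - 3)(u - 5)(u - 6) / 2
  L_2(u) = (u - 3)(u - 4)(u - 6) / -2
  L_3(u) = (u - 3)(u - 4)(u - 5) / 6
Then q(u) = 210·L_0(u) + 473·L_1(u) + 892·L_2(u) + 1503·L_3(u).
Expanding and collecting terms gives q(u) = 6u^3 + 6u^2 - u - 3.
Check: q(5) = 892. ✓

q(u) = 6u^3 + 6u^2 - u - 3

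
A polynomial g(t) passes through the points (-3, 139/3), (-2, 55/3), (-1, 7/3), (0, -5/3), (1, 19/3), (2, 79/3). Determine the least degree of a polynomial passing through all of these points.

Forward differences of the values at t = -3, -2, -1, 0, 1, 2:
  g  : 139/3  55/3  7/3  -5/3  19/3  79/3
  Δ  : -28  -16  -4  8  20
  Δ^2: 12  12  12  12
  Δ^3: 0  0  0
  Δ^4: 0  0
  Δ^5: 0
The second differences are constant (12) and nonzero, while all higher differences vanish, so the minimal degree is 2.

2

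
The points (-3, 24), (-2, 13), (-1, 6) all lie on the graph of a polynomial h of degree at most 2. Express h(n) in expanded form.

Write h(n) = an^2 + bn + c. Substituting each data point gives a linear system:
  9a - 3b + c = 24
  4a - 2b + c = 13
  a - b + c = 6
Solving the system yields a = 2, b = -1, c = 3.
So h(n) = 2n² - n + 3.
Check: h(-2) = 13. ✓

h(n) = 2n^2 - n + 3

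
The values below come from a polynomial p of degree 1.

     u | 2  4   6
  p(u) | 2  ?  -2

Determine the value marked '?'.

0

The 2 known points determine the degree-1 polynomial uniquely.
Write p(u) = au + b. Substituting each data point gives a linear system:
  2a + b = 2
  6a + b = -2
Solving the system yields a = -1, b = 4.
So p(u) = -u + 4.
Then p(4) = 0.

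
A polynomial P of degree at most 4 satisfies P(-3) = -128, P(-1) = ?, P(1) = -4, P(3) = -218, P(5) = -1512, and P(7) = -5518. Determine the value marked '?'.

-6

The 5 known points determine the degree-4 polynomial uniquely.
Write P(x) = ax^4 + bx^3 + cx^2 + dx + e. Substituting each data point gives a linear system:
  81a - 27b + 9c - 3d + e = -128
  a + b + c + d + e = -4
  81a + 27b + 9c + 3d + e = -218
  625a + 125b + 25c + 5d + e = -1512
  2401a + 343b + 49c + 7d + e = -5518
Solving the system yields a = -2, b = -2, c = -1, d = 3, e = -2.
So P(x) = -2x^4 - 2x^3 - x^2 + 3x - 2.
Then P(-1) = -6.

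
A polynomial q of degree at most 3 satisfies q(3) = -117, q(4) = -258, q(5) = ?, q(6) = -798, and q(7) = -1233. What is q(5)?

The 4 known points determine the degree-3 polynomial uniquely.
Write q(u) = au^3 + bu^2 + cu + d. Substituting each data point gives a linear system:
  27a + 9b + 3c + d = -117
  64a + 16b + 4c + d = -258
  216a + 36b + 6c + d = -798
  343a + 49b + 7c + d = -1233
Solving the system yields a = -3, b = -4, c = -2, d = 6.
So q(u) = -3u³ - 4u² - 2u + 6.
Then q(5) = -479.

-479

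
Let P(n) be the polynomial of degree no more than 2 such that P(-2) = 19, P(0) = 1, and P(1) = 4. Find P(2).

15

Write P(n) = an^2 + bn + c. Substituting each data point gives a linear system:
  4a - 2b + c = 19
  c = 1
  a + b + c = 4
Solving the system yields a = 4, b = -1, c = 1.
So P(n) = 4n^2 - n + 1.
Then P(2) = 15.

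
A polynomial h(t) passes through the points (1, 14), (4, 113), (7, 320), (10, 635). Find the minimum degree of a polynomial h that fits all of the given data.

2

Forward differences of the values at t = 1, 4, 7, 10:
  h  : 14  113  320  635
  Δ  : 99  207  315
  Δ^2: 108  108
  Δ^3: 0
The second differences are constant (108) and nonzero, while all higher differences vanish, so the minimal degree is 2.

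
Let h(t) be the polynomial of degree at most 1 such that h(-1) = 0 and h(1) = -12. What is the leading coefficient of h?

Write h(t) = at + b. Substituting each data point gives a linear system:
  -a + b = 0
  a + b = -12
Solving the system yields a = -6, b = -6.
So h(t) = -6t - 6.
The leading coefficient is -6.

-6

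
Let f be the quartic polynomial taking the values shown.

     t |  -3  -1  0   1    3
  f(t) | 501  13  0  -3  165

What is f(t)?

Using the Lagrange interpolation formula with nodes -3, -1, 0, 1, 3:
  L_0(t) = (t + 1)t(t - 1)(t - 3) / 144
  L_1(t) = (t + 3)t(t - 1)(t - 3) / -16
  L_2(t) = (t + 3)(t + 1)(t - 1)(t - 3) / 9
  L_3(t) = (t + 3)(t + 1)t(t - 3) / -16
  L_4(t) = (t + 3)(t + 1)t(t - 1) / 144
Then f(t) = 501·L_0(t) + 13·L_1(t) + 0·L_2(t) - 3·L_3(t) + 165·L_4(t).
Expanding and collecting terms gives f(t) = 4t^4 - 6t^3 + t^2 - 2t.
Check: f(0) = 0. ✓

f(t) = 4t^4 - 6t^3 + t^2 - 2t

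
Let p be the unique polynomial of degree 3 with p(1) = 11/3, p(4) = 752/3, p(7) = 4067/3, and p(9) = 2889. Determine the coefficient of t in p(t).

Write p(t) = at^3 + bt^2 + ct + d. Substituting each data point gives a linear system:
  a + b + c + d = 11/3
  64a + 16b + 4c + d = 752/3
  343a + 49b + 7c + d = 4067/3
  729a + 81b + 9c + d = 2889
Solving the system yields a = 4, b = -1/3, c = 0, d = 0.
So p(t) = 4t^3 - (1/3)t^2.
The coefficient of t is 0.

0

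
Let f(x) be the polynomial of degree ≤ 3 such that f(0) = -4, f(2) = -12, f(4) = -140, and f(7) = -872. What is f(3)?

-52

Write f(x) = ax^3 + bx^2 + cx + d. Substituting each data point gives a linear system:
  d = -4
  8a + 4b + 2c + d = -12
  64a + 16b + 4c + d = -140
  343a + 49b + 7c + d = -872
Solving the system yields a = -3, b = 3, c = 2, d = -4.
So f(x) = -3x^3 + 3x^2 + 2x - 4.
Then f(3) = -52.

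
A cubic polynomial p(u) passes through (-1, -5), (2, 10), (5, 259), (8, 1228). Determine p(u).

p(u) = 3u^3 - 5u^2 + u + 4

Write p(u) = au^3 + bu^2 + cu + d. Substituting each data point gives a linear system:
  -a + b - c + d = -5
  8a + 4b + 2c + d = 10
  125a + 25b + 5c + d = 259
  512a + 64b + 8c + d = 1228
Solving the system yields a = 3, b = -5, c = 1, d = 4.
So p(u) = 3u^3 - 5u^2 + u + 4.
Check: p(-1) = -5. ✓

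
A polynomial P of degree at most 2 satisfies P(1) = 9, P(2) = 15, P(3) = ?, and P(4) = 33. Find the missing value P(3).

The 3 known points determine the degree-2 polynomial uniquely.
Write P(x) = ax^2 + bx + c. Substituting each data point gives a linear system:
  a + b + c = 9
  4a + 2b + c = 15
  16a + 4b + c = 33
Solving the system yields a = 1, b = 3, c = 5.
So P(x) = x^2 + 3x + 5.
Then P(3) = 23.

23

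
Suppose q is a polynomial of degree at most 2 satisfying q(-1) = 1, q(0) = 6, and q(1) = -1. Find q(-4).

Using the Lagrange interpolation formula with nodes -1, 0, 1:
  L_0(s) = s(s - 1) / 2
  L_1(s) = (s + 1)(s - 1) / -1
  L_2(s) = (s + 1)s / 2
Then q(s) = 1·L_0(s) + 6·L_1(s) - 1·L_2(s).
Expanding and collecting terms gives q(s) = -6s^2 - s + 6.
Evaluating at s = -4: q(-4) = -86.

-86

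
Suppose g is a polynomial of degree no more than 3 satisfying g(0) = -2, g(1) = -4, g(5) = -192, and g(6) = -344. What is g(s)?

Write g(s) = as^3 + bs^2 + cs + d. Substituting each data point gives a linear system:
  d = -2
  a + b + c + d = -4
  125a + 25b + 5c + d = -192
  216a + 36b + 6c + d = -344
Solving the system yields a = -2, b = 3, c = -3, d = -2.
So g(s) = -2s^3 + 3s^2 - 3s - 2.
Check: g(1) = -4. ✓

g(s) = -2s^3 + 3s^2 - 3s - 2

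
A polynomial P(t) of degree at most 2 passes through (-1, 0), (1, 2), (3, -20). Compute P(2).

Forward differences of the values at t = -1, 1, 3:
  P  : 0  2  -20
  Δ  : 2  -22
  Δ^2: -24
The second differences are constant, confirming degree 2.
Interpolating (Newton forward form) and evaluating at t = 2 gives P(2) = -6.

-6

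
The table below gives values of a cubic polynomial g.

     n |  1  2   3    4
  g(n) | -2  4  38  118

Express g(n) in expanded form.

Write g(n) = an^3 + bn^2 + cn + d. Substituting each data point gives a linear system:
  a + b + c + d = -2
  8a + 4b + 2c + d = 4
  27a + 9b + 3c + d = 38
  64a + 16b + 4c + d = 118
Solving the system yields a = 3, b = -4, c = -3, d = 2.
So g(n) = 3n³ - 4n² - 3n + 2.
Check: g(1) = -2. ✓

g(n) = 3n^3 - 4n^2 - 3n + 2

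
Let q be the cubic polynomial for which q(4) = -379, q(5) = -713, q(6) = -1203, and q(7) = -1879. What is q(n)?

Using the Lagrange interpolation formula with nodes 4, 5, 6, 7:
  L_0(n) = (n - 5)(n - 6)(n - 7) / -6
  L_1(n) = (n - 4)(n - 6)(n - 7) / 2
  L_2(n) = (n - 4)(n - 5)(n - 7) / -2
  L_3(n) = (n - 4)(n - 5)(n - 6) / 6
Then q(n) = -379·L_0(n) - 713·L_1(n) - 1203·L_2(n) - 1879·L_3(n).
Expanding and collecting terms gives q(n) = -5n^3 - 3n^2 - 2n - 3.
Check: q(5) = -713. ✓

q(n) = -5n^3 - 3n^2 - 2n - 3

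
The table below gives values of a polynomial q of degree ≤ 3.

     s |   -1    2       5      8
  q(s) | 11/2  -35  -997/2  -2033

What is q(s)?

Using the Lagrange interpolation formula with nodes -1, 2, 5, 8:
  L_0(s) = (s - 2)(s - 5)(s - 8) / -162
  L_1(s) = (s + 1)(s - 5)(s - 8) / 54
  L_2(s) = (s + 1)(s - 2)(s - 8) / -54
  L_3(s) = (s + 1)(s - 2)(s - 5) / 162
Then q(s) = 11/2·L_0(s) - 35·L_1(s) - 997/2·L_2(s) - 2033·L_3(s).
Expanding and collecting terms gives q(s) = -4s^3 + (1/2)s^2 - 2s - 1.
Check: q(8) = -2033. ✓

q(s) = -4s^3 + (1/2)s^2 - 2s - 1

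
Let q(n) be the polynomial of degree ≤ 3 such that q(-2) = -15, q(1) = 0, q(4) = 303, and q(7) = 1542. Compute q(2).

37

Write q(n) = an^3 + bn^2 + cn + d. Substituting each data point gives a linear system:
  -8a + 4b - 2c + d = -15
  a + b + c + d = 0
  64a + 16b + 4c + d = 303
  343a + 49b + 7c + d = 1542
Solving the system yields a = 4, b = 4, c = -3, d = -5.
So q(n) = 4n^3 + 4n^2 - 3n - 5.
Then q(2) = 37.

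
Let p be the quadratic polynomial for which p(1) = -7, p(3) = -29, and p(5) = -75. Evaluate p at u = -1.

Write p(u) = au^2 + bu + c. Substituting each data point gives a linear system:
  a + b + c = -7
  9a + 3b + c = -29
  25a + 5b + c = -75
Solving the system yields a = -3, b = 1, c = -5.
So p(u) = -3u² + u - 5.
Then p(-1) = -9.

-9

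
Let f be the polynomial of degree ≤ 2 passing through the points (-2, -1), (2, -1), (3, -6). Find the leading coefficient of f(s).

Write f(s) = as^2 + bs + c. Substituting each data point gives a linear system:
  4a - 2b + c = -1
  4a + 2b + c = -1
  9a + 3b + c = -6
Solving the system yields a = -1, b = 0, c = 3.
So f(s) = -s^2 + 3.
The leading coefficient is -1.

-1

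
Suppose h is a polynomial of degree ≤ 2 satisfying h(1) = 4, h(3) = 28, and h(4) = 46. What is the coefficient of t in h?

Write h(t) = at^2 + bt + c. Substituting each data point gives a linear system:
  a + b + c = 4
  9a + 3b + c = 28
  16a + 4b + c = 46
Solving the system yields a = 2, b = 4, c = -2.
So h(t) = 2t^2 + 4t - 2.
The coefficient of t is 4.

4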